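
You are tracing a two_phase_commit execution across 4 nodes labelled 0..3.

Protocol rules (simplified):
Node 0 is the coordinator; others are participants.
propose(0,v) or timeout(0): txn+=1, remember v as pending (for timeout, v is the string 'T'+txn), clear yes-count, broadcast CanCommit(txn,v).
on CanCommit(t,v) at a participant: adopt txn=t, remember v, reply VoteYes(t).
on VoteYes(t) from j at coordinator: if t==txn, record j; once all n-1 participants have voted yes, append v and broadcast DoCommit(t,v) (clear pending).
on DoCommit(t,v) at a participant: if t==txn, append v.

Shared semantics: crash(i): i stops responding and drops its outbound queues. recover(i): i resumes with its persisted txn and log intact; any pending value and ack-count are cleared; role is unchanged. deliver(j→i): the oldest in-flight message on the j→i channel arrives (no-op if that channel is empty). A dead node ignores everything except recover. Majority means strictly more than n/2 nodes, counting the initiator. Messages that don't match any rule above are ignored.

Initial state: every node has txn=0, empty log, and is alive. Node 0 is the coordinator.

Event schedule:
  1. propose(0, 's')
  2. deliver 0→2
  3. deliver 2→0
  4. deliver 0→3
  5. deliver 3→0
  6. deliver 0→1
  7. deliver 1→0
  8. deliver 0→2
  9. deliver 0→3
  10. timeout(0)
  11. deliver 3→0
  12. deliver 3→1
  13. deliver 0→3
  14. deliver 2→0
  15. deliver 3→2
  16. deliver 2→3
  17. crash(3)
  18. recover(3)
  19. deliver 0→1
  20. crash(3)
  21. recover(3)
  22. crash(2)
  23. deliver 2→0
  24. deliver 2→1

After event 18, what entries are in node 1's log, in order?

empty

e1 propose(0,'s'): 0[coor,t=1,-]
e2 deliver 0→2: 2[part,t=1,-]
e3 deliver 2→0: ·
e4 deliver 0→3: 3[part,t=1,-]
e5 deliver 3→0: ·
e6 deliver 0→1: 1[part,t=1,-]
e7 deliver 1→0: 0[coor,t=1,s]
e8 deliver 0→2: 2[part,t=1,s]
e9 deliver 0→3: 3[part,t=1,s]
e10 timeout(0): 0[coor,t=2,s]
e11 deliver 3→0: ·
e12 deliver 3→1: ·
e13 deliver 0→3: 3[part,t=2,s]
e14 deliver 2→0: ·
e15 deliver 3→2: ·
e16 deliver 2→3: ·
e17 crash(3): 3[✗part,t=2,s]
e18 recover(3): 3[part,t=2,s]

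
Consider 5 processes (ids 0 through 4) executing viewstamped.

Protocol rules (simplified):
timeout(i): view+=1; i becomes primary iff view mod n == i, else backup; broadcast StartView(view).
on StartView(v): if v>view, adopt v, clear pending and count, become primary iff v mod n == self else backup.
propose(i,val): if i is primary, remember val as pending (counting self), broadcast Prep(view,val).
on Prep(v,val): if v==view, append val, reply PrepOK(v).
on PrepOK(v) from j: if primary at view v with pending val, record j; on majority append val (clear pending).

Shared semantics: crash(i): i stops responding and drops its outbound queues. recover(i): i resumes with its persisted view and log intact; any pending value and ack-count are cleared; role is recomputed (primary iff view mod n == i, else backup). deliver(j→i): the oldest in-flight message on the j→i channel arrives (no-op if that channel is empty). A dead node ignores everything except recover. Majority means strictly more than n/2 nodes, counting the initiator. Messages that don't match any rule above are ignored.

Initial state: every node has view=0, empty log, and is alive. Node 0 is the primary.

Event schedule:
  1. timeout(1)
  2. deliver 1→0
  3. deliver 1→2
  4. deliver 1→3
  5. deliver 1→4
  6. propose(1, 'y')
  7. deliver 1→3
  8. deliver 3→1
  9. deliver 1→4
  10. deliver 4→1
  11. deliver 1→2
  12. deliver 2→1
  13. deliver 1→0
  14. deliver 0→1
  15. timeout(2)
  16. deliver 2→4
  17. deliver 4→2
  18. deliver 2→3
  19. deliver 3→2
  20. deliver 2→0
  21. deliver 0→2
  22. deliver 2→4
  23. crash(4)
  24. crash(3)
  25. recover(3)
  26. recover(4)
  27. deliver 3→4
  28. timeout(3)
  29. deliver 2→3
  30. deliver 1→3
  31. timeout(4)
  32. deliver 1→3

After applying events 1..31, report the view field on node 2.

2

e1 timeout(1): 1[prim,v=1,-]
e2 deliver 1→0: 0[back,v=1,-]
e3 deliver 1→2: 2[back,v=1,-]
e4 deliver 1→3: 3[back,v=1,-]
e5 deliver 1→4: 4[back,v=1,-]
e6 propose(1,'y'): ·
e7 deliver 1→3: 3[back,v=1,y]
e8 deliver 3→1: ·
e9 deliver 1→4: 4[back,v=1,y]
e10 deliver 4→1: 1[prim,v=1,y]
e11 deliver 1→2: 2[back,v=1,y]
e12 deliver 2→1: ·
e13 deliver 1→0: 0[back,v=1,y]
e14 deliver 0→1: ·
e15 timeout(2): 2[prim,v=2,y]
e16 deliver 2→4: 4[back,v=2,y]
e17 deliver 4→2: ·
e18 deliver 2→3: 3[back,v=2,y]
e19 deliver 3→2: ·
e20 deliver 2→0: 0[back,v=2,y]
e21 deliver 0→2: ·
e22 deliver 2→4: ·
e23 crash(4): 4[✗back,v=2,y]
e24 crash(3): 3[✗back,v=2,y]
e25 recover(3): 3[back,v=2,y]
e26 recover(4): 4[back,v=2,y]
e27 deliver 3→4: ·
e28 timeout(3): 3[prim,v=3,y]
e29 deliver 2→3: ·
e30 deliver 1→3: ·
e31 timeout(4): 4[back,v=3,y]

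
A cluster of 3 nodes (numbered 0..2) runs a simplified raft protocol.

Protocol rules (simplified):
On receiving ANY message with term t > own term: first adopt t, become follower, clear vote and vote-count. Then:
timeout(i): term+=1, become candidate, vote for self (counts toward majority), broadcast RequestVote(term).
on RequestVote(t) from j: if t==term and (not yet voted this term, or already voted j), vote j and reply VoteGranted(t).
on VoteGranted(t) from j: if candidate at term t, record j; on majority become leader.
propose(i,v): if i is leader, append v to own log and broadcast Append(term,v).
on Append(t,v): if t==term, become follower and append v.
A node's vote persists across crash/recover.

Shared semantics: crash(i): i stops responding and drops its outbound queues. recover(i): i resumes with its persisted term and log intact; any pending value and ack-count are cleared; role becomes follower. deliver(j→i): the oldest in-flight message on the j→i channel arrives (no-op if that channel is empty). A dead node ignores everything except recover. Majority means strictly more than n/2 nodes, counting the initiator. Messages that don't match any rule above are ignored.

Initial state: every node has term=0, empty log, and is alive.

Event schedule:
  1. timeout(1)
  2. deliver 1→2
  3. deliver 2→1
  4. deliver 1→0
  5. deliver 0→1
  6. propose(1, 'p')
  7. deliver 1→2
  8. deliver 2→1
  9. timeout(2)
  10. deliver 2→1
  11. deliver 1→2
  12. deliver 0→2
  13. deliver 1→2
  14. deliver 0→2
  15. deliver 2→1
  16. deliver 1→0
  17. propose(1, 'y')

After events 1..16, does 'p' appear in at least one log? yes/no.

yes

e1 timeout(1): 1[cand,t=1,-]
e2 deliver 1→2: 2[foll,t=1,-]
e3 deliver 2→1: 1[lead,t=1,-]
e4 deliver 1→0: 0[foll,t=1,-]
e5 deliver 0→1: ·
e6 propose(1,'p'): 1[lead,t=1,p]
e7 deliver 1→2: 2[foll,t=1,p]
e8 deliver 2→1: ·
e9 timeout(2): 2[cand,t=2,p]
e10 deliver 2→1: 1[foll,t=2,p]
e11 deliver 1→2: 2[lead,t=2,p]
e12 deliver 0→2: ·
e13 deliver 1→2: ·
e14 deliver 0→2: ·
e15 deliver 2→1: ·
e16 deliver 1→0: 0[foll,t=1,p]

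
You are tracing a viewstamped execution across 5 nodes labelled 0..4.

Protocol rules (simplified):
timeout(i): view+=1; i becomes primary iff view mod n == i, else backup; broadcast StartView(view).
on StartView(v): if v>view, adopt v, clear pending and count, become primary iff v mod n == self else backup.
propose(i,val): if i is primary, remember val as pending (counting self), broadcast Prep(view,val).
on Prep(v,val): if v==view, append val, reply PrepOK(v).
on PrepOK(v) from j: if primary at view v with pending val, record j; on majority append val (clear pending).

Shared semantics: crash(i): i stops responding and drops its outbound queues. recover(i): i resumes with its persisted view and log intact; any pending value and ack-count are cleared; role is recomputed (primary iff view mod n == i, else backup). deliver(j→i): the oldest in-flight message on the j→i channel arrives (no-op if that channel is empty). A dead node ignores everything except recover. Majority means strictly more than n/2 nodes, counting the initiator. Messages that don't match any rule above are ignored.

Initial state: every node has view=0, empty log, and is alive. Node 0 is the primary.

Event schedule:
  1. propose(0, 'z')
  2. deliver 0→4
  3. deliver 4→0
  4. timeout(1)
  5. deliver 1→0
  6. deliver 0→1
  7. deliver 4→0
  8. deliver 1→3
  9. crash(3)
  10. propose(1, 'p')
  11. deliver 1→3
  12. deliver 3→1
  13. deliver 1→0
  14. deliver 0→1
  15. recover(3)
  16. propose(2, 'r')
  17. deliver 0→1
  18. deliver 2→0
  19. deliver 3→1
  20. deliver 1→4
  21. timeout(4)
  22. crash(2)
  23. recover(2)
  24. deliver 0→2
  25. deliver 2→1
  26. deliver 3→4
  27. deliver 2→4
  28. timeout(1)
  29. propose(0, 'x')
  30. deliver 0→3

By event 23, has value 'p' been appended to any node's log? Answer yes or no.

yes

e1 propose(0,'z'): ·
e2 deliver 0→4: 4[back,v=0,z]
e3 deliver 4→0: ·
e4 timeout(1): 1[prim,v=1,-]
e5 deliver 1→0: 0[back,v=1,-]
e6 deliver 0→1: ·
e7 deliver 4→0: ·
e8 deliver 1→3: 3[back,v=1,-]
e9 crash(3): 3[✗back,v=1,-]
e10 propose(1,'p'): ·
e11 deliver 1→3: ·
e12 deliver 3→1: ·
e13 deliver 1→0: 0[back,v=1,p]
e14 deliver 0→1: ·
e15 recover(3): 3[back,v=1,-]
e16 propose(2,'r'): ·
e17 deliver 0→1: ·
e18 deliver 2→0: ·
e19 deliver 3→1: ·
e20 deliver 1→4: 4[back,v=1,z]
e21 timeout(4): 4[back,v=2,z]
e22 crash(2): 2[✗back,v=0,-]
e23 recover(2): 2[back,v=0,-]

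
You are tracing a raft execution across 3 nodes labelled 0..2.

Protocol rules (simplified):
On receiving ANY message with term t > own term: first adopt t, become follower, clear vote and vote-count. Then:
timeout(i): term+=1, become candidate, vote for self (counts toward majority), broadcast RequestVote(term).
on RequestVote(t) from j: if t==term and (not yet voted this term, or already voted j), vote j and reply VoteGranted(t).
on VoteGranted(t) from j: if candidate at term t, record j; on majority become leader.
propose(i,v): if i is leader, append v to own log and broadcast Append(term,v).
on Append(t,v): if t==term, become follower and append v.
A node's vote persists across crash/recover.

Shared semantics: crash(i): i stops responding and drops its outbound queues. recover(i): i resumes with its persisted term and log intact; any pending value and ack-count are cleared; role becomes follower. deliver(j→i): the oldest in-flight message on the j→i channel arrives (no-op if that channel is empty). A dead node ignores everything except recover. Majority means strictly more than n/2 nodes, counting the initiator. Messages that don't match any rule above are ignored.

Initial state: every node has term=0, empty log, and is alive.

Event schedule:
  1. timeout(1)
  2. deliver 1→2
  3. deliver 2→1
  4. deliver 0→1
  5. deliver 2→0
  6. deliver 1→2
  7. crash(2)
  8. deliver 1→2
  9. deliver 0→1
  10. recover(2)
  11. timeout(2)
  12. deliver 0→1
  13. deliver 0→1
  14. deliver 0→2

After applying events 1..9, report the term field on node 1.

1

e1 timeout(1): 1[cand,t=1,-]
e2 deliver 1→2: 2[foll,t=1,-]
e3 deliver 2→1: 1[lead,t=1,-]
e4 deliver 0→1: ·
e5 deliver 2→0: ·
e6 deliver 1→2: ·
e7 crash(2): 2[✗foll,t=1,-]
e8 deliver 1→2: ·
e9 deliver 0→1: ·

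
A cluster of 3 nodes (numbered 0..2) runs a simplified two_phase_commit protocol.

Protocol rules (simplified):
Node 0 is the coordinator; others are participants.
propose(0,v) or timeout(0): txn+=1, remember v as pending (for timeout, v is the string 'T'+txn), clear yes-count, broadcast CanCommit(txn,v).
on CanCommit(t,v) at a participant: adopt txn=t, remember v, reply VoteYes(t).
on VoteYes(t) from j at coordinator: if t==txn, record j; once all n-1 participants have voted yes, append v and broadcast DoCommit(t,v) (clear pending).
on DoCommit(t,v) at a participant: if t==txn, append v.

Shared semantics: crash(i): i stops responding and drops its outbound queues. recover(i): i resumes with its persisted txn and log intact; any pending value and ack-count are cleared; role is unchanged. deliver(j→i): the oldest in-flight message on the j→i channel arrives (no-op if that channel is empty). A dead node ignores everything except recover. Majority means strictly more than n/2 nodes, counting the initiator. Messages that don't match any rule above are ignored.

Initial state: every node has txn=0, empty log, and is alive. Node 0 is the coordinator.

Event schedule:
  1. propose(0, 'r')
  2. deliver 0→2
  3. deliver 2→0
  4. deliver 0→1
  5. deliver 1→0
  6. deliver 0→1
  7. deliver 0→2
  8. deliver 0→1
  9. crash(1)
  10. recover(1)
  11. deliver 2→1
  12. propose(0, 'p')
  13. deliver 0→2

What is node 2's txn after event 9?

1

[1] propose(0,'r') → N0(coor t1 [-])
[2] deliver 0→2 → N2(part t1 [-])
[3] deliver 2→0 → ∅
[4] deliver 0→1 → N1(part t1 [-])
[5] deliver 1→0 → N0(coor t1 [r])
[6] deliver 0→1 → N1(part t1 [r])
[7] deliver 0→2 → N2(part t1 [r])
[8] deliver 0→1 → ∅
[9] crash(1) → N1(✗part t1 [r])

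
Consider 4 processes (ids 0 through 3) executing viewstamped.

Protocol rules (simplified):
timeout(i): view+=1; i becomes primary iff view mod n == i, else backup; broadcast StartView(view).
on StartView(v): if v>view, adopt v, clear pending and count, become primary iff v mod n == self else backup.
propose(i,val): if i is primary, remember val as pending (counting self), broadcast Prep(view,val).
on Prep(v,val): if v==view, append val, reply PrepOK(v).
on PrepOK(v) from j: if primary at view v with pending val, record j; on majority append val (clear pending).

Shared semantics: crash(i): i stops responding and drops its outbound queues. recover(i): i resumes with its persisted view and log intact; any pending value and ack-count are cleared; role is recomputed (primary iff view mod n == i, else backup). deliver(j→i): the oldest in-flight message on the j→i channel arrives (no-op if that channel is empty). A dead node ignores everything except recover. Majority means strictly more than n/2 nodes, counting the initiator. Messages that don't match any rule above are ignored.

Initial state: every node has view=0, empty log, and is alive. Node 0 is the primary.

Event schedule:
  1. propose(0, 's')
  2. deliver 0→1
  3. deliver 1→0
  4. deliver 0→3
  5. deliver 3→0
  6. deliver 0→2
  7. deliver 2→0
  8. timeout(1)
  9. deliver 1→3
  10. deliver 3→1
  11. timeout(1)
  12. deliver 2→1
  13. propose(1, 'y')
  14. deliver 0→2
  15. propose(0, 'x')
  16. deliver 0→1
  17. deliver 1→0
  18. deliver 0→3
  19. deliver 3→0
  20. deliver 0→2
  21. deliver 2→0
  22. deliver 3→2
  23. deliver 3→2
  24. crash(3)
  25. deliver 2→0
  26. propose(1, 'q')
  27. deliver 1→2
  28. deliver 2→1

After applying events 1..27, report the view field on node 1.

2

e1 propose(0,'s'): ·
e2 deliver 0→1: 1[back,v=0,s]
e3 deliver 1→0: ·
e4 deliver 0→3: 3[back,v=0,s]
e5 deliver 3→0: 0[prim,v=0,s]
e6 deliver 0→2: 2[back,v=0,s]
e7 deliver 2→0: ·
e8 timeout(1): 1[prim,v=1,s]
e9 deliver 1→3: 3[back,v=1,s]
e10 deliver 3→1: ·
e11 timeout(1): 1[back,v=2,s]
e12 deliver 2→1: ·
e13 propose(1,'y'): ·
e14 deliver 0→2: ·
e15 propose(0,'x'): ·
e16 deliver 0→1: ·
e17 deliver 1→0: 0[back,v=1,s]
e18 deliver 0→3: ·
e19 deliver 3→0: ·
e20 deliver 0→2: 2[back,v=0,s,x]
e21 deliver 2→0: ·
e22 deliver 3→2: ·
e23 deliver 3→2: ·
e24 crash(3): 3[✗back,v=1,s]
e25 deliver 2→0: ·
e26 propose(1,'q'): ·
e27 deliver 1→2: 2[back,v=1,s,x]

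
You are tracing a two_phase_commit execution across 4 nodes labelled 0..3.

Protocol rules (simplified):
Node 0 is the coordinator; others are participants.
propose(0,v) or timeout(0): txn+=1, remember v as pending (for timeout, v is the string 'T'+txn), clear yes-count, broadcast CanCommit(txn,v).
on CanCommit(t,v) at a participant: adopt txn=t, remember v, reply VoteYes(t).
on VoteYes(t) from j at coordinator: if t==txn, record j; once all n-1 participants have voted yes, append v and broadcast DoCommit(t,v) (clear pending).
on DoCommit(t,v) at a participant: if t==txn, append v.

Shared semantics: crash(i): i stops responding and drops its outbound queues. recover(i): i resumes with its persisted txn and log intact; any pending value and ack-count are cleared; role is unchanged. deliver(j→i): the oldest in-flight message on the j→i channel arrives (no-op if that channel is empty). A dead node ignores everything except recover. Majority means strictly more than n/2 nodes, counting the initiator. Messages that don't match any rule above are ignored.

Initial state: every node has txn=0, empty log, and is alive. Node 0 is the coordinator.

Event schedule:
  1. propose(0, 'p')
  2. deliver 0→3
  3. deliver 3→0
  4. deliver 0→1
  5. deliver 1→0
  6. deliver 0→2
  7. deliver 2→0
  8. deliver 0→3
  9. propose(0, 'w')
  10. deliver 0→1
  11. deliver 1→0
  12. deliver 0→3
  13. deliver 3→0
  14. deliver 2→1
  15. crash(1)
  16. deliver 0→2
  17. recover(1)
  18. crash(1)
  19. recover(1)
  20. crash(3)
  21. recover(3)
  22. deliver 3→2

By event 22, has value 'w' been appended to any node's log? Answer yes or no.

[1] propose(0,'p') → N0(coor t1 [-])
[2] deliver 0→3 → N3(part t1 [-])
[3] deliver 3→0 → ∅
[4] deliver 0→1 → N1(part t1 [-])
[5] deliver 1→0 → ∅
[6] deliver 0→2 → N2(part t1 [-])
[7] deliver 2→0 → N0(coor t1 [p])
[8] deliver 0→3 → N3(part t1 [p])
[9] propose(0,'w') → N0(coor t2 [p])
[10] deliver 0→1 → N1(part t1 [p])
[11] deliver 1→0 → ∅
[12] deliver 0→3 → N3(part t2 [p])
[13] deliver 3→0 → ∅
[14] deliver 2→1 → ∅
[15] crash(1) → N1(✗part t1 [p])
[16] deliver 0→2 → N2(part t1 [p])
[17] recover(1) → N1(part t1 [p])
[18] crash(1) → N1(✗part t1 [p])
[19] recover(1) → N1(part t1 [p])
[20] crash(3) → N3(✗part t2 [p])
[21] recover(3) → N3(part t2 [p])
[22] deliver 3→2 → ∅

no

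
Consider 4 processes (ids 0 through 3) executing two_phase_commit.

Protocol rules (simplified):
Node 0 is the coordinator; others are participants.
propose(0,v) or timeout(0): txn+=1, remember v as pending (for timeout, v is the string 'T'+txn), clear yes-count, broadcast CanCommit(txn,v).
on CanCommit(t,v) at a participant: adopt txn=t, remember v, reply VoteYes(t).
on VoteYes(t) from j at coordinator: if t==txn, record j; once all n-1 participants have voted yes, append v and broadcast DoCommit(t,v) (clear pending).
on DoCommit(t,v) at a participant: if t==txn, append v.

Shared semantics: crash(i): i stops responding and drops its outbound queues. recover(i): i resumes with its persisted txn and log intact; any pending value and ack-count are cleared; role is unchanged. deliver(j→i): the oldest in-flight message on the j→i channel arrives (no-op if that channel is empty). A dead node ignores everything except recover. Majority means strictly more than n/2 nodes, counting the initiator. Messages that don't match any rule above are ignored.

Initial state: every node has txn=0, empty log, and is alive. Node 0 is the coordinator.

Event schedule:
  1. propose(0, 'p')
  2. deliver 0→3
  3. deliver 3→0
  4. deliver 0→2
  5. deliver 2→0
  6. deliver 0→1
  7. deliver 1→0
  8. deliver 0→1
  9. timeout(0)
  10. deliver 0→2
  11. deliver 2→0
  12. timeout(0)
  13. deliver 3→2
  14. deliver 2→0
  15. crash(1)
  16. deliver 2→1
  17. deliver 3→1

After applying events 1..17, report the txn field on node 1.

1

after 1 — propose(0,'p'): n0:coor/t1/[-]
after 2 — deliver 0→3: n3:part/t1/[-]
after 3 — deliver 3→0: ·
after 4 — deliver 0→2: n2:part/t1/[-]
after 5 — deliver 2→0: ·
after 6 — deliver 0→1: n1:part/t1/[-]
after 7 — deliver 1→0: n0:coor/t1/[p]
after 8 — deliver 0→1: n1:part/t1/[p]
after 9 — timeout(0): n0:coor/t2/[p]
after 10 — deliver 0→2: n2:part/t1/[p]
after 11 — deliver 2→0: ·
after 12 — timeout(0): n0:coor/t3/[p]
after 13 — deliver 3→2: ·
after 14 — deliver 2→0: ·
after 15 — crash(1): n1:✗part/t1/[p]
after 16 — deliver 2→1: ·
after 17 — deliver 3→1: ·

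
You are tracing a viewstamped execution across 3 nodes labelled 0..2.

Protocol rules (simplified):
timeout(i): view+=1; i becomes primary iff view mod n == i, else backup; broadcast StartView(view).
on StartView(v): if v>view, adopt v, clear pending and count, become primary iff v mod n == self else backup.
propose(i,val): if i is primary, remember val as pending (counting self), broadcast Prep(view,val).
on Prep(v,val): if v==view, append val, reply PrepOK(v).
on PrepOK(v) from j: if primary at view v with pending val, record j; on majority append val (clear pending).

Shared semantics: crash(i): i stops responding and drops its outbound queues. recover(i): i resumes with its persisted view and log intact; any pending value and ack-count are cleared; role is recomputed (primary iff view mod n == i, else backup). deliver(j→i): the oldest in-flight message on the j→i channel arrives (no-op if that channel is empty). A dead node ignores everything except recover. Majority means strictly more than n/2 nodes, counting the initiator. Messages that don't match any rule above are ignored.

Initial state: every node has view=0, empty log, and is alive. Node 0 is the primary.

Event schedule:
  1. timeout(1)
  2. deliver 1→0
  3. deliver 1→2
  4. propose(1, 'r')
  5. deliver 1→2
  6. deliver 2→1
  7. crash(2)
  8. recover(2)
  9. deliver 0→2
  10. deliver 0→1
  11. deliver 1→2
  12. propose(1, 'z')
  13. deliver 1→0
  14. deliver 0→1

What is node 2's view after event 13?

[1] timeout(1) → N1(prim v1 [-])
[2] deliver 1→0 → N0(back v1 [-])
[3] deliver 1→2 → N2(back v1 [-])
[4] propose(1,'r') → ∅
[5] deliver 1→2 → N2(back v1 [r])
[6] deliver 2→1 → N1(prim v1 [r])
[7] crash(2) → N2(✗back v1 [r])
[8] recover(2) → N2(back v1 [r])
[9] deliver 0→2 → ∅
[10] deliver 0→1 → ∅
[11] deliver 1→2 → ∅
[12] propose(1,'z') → ∅
[13] deliver 1→0 → N0(back v1 [r])

1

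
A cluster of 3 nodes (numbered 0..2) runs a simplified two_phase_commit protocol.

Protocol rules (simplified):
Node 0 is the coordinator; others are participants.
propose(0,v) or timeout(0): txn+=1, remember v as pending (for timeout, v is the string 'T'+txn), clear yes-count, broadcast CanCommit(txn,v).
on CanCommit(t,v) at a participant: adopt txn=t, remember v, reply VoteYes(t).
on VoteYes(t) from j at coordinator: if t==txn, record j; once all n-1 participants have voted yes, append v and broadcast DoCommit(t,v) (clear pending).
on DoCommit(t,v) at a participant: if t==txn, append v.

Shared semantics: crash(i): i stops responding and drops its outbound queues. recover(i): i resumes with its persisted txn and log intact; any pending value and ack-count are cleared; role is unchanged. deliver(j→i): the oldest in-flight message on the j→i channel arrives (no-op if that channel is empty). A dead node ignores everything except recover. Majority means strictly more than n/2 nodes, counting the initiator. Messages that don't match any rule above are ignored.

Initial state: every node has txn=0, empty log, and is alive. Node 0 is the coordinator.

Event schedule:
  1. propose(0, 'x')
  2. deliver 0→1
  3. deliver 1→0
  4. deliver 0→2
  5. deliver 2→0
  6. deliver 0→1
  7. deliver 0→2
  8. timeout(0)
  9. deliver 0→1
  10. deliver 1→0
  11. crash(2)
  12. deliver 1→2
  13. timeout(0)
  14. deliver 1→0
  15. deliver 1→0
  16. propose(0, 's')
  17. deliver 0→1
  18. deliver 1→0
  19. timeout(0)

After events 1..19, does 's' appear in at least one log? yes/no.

step 1 propose(0,'x'): 0={coor,t=1,log=-}
step 2 deliver 0→1: 1={part,t=1,log=-}
step 3 deliver 1→0: —
step 4 deliver 0→2: 2={part,t=1,log=-}
step 5 deliver 2→0: 0={coor,t=1,log=x}
step 6 deliver 0→1: 1={part,t=1,log=x}
step 7 deliver 0→2: 2={part,t=1,log=x}
step 8 timeout(0): 0={coor,t=2,log=x}
step 9 deliver 0→1: 1={part,t=2,log=x}
step 10 deliver 1→0: —
step 11 crash(2): 2={✗part,t=1,log=x}
step 12 deliver 1→2: —
step 13 timeout(0): 0={coor,t=3,log=x}
step 14 deliver 1→0: —
step 15 deliver 1→0: —
step 16 propose(0,'s'): 0={coor,t=4,log=x}
step 17 deliver 0→1: 1={part,t=3,log=x}
step 18 deliver 1→0: —
step 19 timeout(0): 0={coor,t=5,log=x}

no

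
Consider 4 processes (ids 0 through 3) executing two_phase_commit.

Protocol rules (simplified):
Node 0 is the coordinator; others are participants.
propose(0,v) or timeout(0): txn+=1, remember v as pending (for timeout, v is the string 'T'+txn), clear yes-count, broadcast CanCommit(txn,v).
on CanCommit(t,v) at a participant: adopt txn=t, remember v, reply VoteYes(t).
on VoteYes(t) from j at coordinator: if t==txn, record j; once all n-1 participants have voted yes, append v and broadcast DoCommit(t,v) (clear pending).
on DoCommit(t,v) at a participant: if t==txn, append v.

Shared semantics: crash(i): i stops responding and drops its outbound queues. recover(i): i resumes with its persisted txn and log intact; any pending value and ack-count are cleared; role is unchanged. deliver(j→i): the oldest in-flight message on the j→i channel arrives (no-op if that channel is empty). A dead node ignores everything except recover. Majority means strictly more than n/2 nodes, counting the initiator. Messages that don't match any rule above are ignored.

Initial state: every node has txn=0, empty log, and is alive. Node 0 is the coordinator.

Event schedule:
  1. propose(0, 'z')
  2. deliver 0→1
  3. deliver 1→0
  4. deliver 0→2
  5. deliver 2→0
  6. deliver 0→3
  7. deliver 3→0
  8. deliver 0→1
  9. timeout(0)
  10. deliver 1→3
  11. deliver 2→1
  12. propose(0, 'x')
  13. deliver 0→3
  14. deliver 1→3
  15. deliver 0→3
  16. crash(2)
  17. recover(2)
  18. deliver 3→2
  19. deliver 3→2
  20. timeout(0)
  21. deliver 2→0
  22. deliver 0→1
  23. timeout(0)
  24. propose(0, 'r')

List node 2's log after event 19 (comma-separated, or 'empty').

[1] propose(0,'z') → N0(coor t1 [-])
[2] deliver 0→1 → N1(part t1 [-])
[3] deliver 1→0 → ∅
[4] deliver 0→2 → N2(part t1 [-])
[5] deliver 2→0 → ∅
[6] deliver 0→3 → N3(part t1 [-])
[7] deliver 3→0 → N0(coor t1 [z])
[8] deliver 0→1 → N1(part t1 [z])
[9] timeout(0) → N0(coor t2 [z])
[10] deliver 1→3 → ∅
[11] deliver 2→1 → ∅
[12] propose(0,'x') → N0(coor t3 [z])
[13] deliver 0→3 → N3(part t1 [z])
[14] deliver 1→3 → ∅
[15] deliver 0→3 → N3(part t2 [z])
[16] crash(2) → N2(✗part t1 [-])
[17] recover(2) → N2(part t1 [-])
[18] deliver 3→2 → ∅
[19] deliver 3→2 → ∅

empty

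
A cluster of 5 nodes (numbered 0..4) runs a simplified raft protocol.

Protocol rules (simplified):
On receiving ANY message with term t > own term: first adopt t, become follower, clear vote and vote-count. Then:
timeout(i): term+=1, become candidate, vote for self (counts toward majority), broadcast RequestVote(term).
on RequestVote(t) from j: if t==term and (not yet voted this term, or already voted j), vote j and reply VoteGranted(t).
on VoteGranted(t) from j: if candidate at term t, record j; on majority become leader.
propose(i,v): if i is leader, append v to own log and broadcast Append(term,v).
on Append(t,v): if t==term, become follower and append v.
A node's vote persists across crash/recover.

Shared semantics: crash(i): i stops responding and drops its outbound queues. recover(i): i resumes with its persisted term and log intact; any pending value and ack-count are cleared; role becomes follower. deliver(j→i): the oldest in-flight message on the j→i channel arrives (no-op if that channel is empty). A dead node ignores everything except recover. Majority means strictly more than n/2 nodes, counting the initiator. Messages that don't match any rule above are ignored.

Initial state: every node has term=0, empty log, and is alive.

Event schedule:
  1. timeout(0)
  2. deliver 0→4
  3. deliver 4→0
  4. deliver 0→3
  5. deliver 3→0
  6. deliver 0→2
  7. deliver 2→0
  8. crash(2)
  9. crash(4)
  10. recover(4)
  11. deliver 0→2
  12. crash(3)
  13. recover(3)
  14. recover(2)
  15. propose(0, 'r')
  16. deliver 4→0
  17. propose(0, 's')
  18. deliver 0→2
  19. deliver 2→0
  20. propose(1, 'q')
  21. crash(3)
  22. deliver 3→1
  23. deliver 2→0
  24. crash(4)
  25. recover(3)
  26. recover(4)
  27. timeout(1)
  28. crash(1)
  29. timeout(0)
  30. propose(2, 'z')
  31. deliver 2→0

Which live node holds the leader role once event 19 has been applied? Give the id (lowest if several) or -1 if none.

0

after 1 — timeout(0): n0:cand/t1/[-]
after 2 — deliver 0→4: n4:foll/t1/[-]
after 3 — deliver 4→0: ·
after 4 — deliver 0→3: n3:foll/t1/[-]
after 5 — deliver 3→0: n0:lead/t1/[-]
after 6 — deliver 0→2: n2:foll/t1/[-]
after 7 — deliver 2→0: ·
after 8 — crash(2): n2:✗foll/t1/[-]
after 9 — crash(4): n4:✗foll/t1/[-]
after 10 — recover(4): n4:foll/t1/[-]
after 11 — deliver 0→2: ·
after 12 — crash(3): n3:✗foll/t1/[-]
after 13 — recover(3): n3:foll/t1/[-]
after 14 — recover(2): n2:foll/t1/[-]
after 15 — propose(0,'r'): n0:lead/t1/[r]
after 16 — deliver 4→0: ·
after 17 — propose(0,'s'): n0:lead/t1/[r,s]
after 18 — deliver 0→2: n2:foll/t1/[r]
after 19 — deliver 2→0: ·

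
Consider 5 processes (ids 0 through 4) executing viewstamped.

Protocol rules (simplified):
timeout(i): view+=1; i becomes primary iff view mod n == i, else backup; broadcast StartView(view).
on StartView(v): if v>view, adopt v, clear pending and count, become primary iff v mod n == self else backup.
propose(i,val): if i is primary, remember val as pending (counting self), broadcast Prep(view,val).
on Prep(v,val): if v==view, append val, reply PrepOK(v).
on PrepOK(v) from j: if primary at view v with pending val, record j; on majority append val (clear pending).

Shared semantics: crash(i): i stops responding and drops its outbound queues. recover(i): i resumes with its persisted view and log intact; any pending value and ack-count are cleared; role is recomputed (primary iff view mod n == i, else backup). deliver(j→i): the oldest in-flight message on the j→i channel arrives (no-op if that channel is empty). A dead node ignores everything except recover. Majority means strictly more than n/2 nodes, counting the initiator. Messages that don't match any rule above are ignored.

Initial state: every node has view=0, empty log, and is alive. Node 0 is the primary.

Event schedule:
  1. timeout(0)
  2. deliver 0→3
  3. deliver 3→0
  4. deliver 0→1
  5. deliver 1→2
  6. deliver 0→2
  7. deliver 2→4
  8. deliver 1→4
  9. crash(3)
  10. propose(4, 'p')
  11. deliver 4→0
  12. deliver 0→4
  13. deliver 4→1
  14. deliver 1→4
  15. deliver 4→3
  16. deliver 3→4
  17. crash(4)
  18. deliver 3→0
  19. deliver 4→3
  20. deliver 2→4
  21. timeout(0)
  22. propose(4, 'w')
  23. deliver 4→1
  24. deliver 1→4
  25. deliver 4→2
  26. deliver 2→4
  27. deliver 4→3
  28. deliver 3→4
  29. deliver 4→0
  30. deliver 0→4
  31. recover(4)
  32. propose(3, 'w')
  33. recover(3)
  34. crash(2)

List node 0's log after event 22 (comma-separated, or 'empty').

e1 timeout(0): 0[back,v=1,-]
e2 deliver 0→3: 3[back,v=1,-]
e3 deliver 3→0: ·
e4 deliver 0→1: 1[prim,v=1,-]
e5 deliver 1→2: ·
e6 deliver 0→2: 2[back,v=1,-]
e7 deliver 2→4: ·
e8 deliver 1→4: ·
e9 crash(3): 3[✗back,v=1,-]
e10 propose(4,'p'): ·
e11 deliver 4→0: ·
e12 deliver 0→4: 4[back,v=1,-]
e13 deliver 4→1: ·
e14 deliver 1→4: ·
e15 deliver 4→3: ·
e16 deliver 3→4: ·
e17 crash(4): 4[✗back,v=1,-]
e18 deliver 3→0: ·
e19 deliver 4→3: ·
e20 deliver 2→4: ·
e21 timeout(0): 0[back,v=2,-]
e22 propose(4,'w'): ·

empty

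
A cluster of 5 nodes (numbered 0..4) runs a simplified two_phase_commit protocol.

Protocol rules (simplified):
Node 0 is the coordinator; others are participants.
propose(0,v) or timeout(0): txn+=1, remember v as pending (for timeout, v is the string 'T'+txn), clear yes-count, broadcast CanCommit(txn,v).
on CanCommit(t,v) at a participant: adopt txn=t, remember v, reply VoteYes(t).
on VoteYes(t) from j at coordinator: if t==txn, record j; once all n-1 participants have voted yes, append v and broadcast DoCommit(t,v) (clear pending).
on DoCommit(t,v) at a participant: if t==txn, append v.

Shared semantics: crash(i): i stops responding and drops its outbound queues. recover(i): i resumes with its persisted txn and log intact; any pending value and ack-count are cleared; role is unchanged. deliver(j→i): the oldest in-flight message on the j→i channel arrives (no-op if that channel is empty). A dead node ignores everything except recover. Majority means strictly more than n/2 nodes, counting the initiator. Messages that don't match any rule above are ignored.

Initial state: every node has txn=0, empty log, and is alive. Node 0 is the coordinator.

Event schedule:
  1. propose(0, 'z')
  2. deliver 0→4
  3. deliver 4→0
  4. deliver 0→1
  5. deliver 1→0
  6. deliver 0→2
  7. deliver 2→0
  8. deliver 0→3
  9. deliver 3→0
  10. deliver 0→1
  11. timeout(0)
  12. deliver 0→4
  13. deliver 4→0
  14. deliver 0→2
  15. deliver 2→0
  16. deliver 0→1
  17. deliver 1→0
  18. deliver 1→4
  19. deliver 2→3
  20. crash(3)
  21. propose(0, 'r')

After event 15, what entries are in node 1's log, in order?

1. propose(0,'z'):  <0:coor t1 ->
2. deliver 0→4:  <4:part t1 ->
3. deliver 4→0:  nop
4. deliver 0→1:  <1:part t1 ->
5. deliver 1→0:  nop
6. deliver 0→2:  <2:part t1 ->
7. deliver 2→0:  nop
8. deliver 0→3:  <3:part t1 ->
9. deliver 3→0:  <0:coor t1 z>
10. deliver 0→1:  <1:part t1 z>
11. timeout(0):  <0:coor t2 z>
12. deliver 0→4:  <4:part t1 z>
13. deliver 4→0:  nop
14. deliver 0→2:  <2:part t1 z>
15. deliver 2→0:  nop

z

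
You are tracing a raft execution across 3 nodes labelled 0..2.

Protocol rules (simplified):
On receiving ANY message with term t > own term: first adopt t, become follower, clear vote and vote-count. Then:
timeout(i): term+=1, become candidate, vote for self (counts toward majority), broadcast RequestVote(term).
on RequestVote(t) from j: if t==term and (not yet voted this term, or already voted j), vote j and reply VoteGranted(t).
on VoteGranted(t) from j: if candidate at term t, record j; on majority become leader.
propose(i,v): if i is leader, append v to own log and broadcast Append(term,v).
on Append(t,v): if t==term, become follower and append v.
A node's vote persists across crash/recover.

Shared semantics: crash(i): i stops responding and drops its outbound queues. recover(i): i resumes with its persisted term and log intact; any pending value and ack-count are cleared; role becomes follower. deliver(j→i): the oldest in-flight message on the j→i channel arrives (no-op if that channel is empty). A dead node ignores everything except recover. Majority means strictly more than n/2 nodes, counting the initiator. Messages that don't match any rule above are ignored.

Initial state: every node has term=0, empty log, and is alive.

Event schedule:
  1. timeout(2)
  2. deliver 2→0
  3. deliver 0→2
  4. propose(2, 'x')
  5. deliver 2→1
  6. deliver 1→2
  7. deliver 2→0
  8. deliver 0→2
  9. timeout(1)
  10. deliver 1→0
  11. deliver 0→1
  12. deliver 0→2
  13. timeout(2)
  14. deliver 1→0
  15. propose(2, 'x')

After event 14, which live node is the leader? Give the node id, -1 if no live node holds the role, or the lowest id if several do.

1

step 1 timeout(2): 2={cand,t=1,log=-}
step 2 deliver 2→0: 0={foll,t=1,log=-}
step 3 deliver 0→2: 2={lead,t=1,log=-}
step 4 propose(2,'x'): 2={lead,t=1,log=x}
step 5 deliver 2→1: 1={foll,t=1,log=-}
step 6 deliver 1→2: —
step 7 deliver 2→0: 0={foll,t=1,log=x}
step 8 deliver 0→2: —
step 9 timeout(1): 1={cand,t=2,log=-}
step 10 deliver 1→0: 0={foll,t=2,log=x}
step 11 deliver 0→1: 1={lead,t=2,log=-}
step 12 deliver 0→2: —
step 13 timeout(2): 2={cand,t=2,log=x}
step 14 deliver 1→0: —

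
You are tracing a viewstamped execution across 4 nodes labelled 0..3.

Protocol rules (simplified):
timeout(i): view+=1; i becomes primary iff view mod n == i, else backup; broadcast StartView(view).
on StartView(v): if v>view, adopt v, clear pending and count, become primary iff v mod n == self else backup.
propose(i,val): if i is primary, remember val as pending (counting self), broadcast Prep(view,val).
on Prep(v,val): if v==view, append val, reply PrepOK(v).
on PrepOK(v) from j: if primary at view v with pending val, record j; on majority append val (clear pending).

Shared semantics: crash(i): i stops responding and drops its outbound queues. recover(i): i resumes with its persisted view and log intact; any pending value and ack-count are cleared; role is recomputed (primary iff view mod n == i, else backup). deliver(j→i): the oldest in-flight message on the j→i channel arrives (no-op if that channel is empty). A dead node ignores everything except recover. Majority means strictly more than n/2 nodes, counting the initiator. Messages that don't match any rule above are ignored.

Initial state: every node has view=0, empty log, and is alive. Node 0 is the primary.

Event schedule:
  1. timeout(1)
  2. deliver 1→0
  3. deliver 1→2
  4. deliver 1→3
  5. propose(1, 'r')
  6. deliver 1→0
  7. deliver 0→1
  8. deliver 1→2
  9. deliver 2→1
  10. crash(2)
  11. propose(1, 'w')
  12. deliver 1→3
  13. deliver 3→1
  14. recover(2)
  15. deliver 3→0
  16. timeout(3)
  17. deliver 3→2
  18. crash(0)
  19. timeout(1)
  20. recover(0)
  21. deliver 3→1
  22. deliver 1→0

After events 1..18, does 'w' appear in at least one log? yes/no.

e1 timeout(1): 1[prim,v=1,-]
e2 deliver 1→0: 0[back,v=1,-]
e3 deliver 1→2: 2[back,v=1,-]
e4 deliver 1→3: 3[back,v=1,-]
e5 propose(1,'r'): ·
e6 deliver 1→0: 0[back,v=1,r]
e7 deliver 0→1: ·
e8 deliver 1→2: 2[back,v=1,r]
e9 deliver 2→1: 1[prim,v=1,r]
e10 crash(2): 2[✗back,v=1,r]
e11 propose(1,'w'): ·
e12 deliver 1→3: 3[back,v=1,r]
e13 deliver 3→1: ·
e14 recover(2): 2[back,v=1,r]
e15 deliver 3→0: ·
e16 timeout(3): 3[back,v=2,r]
e17 deliver 3→2: 2[prim,v=2,r]
e18 crash(0): 0[✗back,v=1,r]

no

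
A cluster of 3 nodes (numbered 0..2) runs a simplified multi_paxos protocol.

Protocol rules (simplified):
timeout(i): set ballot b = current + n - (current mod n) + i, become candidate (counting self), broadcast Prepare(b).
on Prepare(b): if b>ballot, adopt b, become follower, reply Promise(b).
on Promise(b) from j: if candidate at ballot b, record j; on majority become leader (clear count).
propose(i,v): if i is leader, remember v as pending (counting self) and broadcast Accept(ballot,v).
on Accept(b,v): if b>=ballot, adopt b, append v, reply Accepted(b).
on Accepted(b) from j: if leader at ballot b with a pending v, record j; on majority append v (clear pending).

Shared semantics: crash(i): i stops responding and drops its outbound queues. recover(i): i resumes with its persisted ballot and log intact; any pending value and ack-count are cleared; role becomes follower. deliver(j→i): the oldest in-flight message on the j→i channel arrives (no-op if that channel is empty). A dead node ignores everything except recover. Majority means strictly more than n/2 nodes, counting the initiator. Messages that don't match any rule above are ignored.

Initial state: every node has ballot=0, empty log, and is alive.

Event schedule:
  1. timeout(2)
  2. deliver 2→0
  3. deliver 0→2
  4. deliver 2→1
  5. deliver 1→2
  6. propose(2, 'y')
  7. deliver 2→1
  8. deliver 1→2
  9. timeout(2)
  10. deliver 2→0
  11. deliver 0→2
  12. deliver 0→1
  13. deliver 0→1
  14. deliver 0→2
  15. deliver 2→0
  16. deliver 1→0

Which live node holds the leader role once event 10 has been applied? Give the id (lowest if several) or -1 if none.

-1

[1] timeout(2) → N2(cand b5 [-])
[2] deliver 2→0 → N0(foll b5 [-])
[3] deliver 0→2 → N2(lead b5 [-])
[4] deliver 2→1 → N1(foll b5 [-])
[5] deliver 1→2 → ∅
[6] propose(2,'y') → ∅
[7] deliver 2→1 → N1(foll b5 [y])
[8] deliver 1→2 → N2(lead b5 [y])
[9] timeout(2) → N2(cand b8 [y])
[10] deliver 2→0 → N0(foll b5 [y])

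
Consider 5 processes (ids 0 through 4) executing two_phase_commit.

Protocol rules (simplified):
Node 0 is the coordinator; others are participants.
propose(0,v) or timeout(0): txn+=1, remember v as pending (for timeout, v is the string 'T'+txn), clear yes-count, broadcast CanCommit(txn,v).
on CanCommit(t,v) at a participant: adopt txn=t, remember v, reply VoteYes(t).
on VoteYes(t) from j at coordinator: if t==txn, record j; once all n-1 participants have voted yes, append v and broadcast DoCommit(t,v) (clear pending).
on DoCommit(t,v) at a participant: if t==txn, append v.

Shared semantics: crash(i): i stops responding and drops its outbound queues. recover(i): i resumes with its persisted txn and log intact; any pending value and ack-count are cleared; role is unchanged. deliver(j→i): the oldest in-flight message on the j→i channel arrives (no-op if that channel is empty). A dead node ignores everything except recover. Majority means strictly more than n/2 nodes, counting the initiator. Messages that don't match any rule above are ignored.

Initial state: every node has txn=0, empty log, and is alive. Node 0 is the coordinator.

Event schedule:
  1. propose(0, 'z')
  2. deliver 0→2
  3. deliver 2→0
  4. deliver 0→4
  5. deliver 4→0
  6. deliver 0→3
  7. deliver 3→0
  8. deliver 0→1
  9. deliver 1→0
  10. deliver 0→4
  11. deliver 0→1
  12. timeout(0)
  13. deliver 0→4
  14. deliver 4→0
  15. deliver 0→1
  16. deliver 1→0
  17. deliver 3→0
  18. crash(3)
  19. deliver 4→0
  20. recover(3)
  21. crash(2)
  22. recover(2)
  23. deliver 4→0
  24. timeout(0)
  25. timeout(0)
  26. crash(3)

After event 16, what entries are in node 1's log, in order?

z

after 1 — propose(0,'z'): n0:coor/t1/[-]
after 2 — deliver 0→2: n2:part/t1/[-]
after 3 — deliver 2→0: ·
after 4 — deliver 0→4: n4:part/t1/[-]
after 5 — deliver 4→0: ·
after 6 — deliver 0→3: n3:part/t1/[-]
after 7 — deliver 3→0: ·
after 8 — deliver 0→1: n1:part/t1/[-]
after 9 — deliver 1→0: n0:coor/t1/[z]
after 10 — deliver 0→4: n4:part/t1/[z]
after 11 — deliver 0→1: n1:part/t1/[z]
after 12 — timeout(0): n0:coor/t2/[z]
after 13 — deliver 0→4: n4:part/t2/[z]
after 14 — deliver 4→0: ·
after 15 — deliver 0→1: n1:part/t2/[z]
after 16 — deliver 1→0: ·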